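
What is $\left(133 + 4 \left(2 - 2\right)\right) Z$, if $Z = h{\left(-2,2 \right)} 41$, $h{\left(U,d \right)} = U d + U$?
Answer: $-32718$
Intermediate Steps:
$h{\left(U,d \right)} = U + U d$
$Z = -246$ ($Z = - 2 \left(1 + 2\right) 41 = \left(-2\right) 3 \cdot 41 = \left(-6\right) 41 = -246$)
$\left(133 + 4 \left(2 - 2\right)\right) Z = \left(133 + 4 \left(2 - 2\right)\right) \left(-246\right) = \left(133 + 4 \cdot 0\right) \left(-246\right) = \left(133 + 0\right) \left(-246\right) = 133 \left(-246\right) = -32718$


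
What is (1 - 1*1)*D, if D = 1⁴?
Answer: 0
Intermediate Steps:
D = 1
(1 - 1*1)*D = (1 - 1*1)*1 = (1 - 1)*1 = 0*1 = 0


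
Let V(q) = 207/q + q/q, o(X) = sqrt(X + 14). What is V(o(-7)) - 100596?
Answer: -100595 + 207*sqrt(7)/7 ≈ -1.0052e+5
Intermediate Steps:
o(X) = sqrt(14 + X)
V(q) = 1 + 207/q (V(q) = 207/q + 1 = 1 + 207/q)
V(o(-7)) - 100596 = (207 + sqrt(14 - 7))/(sqrt(14 - 7)) - 100596 = (207 + sqrt(7))/(sqrt(7)) - 100596 = (sqrt(7)/7)*(207 + sqrt(7)) - 100596 = sqrt(7)*(207 + sqrt(7))/7 - 100596 = -100596 + sqrt(7)*(207 + sqrt(7))/7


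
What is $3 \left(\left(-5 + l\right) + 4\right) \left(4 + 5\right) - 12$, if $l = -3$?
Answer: $-120$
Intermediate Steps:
$3 \left(\left(-5 + l\right) + 4\right) \left(4 + 5\right) - 12 = 3 \left(\left(-5 - 3\right) + 4\right) \left(4 + 5\right) - 12 = 3 \left(-8 + 4\right) 9 - 12 = 3 \left(\left(-4\right) 9\right) - 12 = 3 \left(-36\right) - 12 = -108 - 12 = -120$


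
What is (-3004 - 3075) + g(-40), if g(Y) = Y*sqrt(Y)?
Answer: -6079 - 80*I*sqrt(10) ≈ -6079.0 - 252.98*I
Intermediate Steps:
g(Y) = Y**(3/2)
(-3004 - 3075) + g(-40) = (-3004 - 3075) + (-40)**(3/2) = -6079 - 80*I*sqrt(10)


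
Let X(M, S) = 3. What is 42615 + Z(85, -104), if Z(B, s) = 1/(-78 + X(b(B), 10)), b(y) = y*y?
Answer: 3196124/75 ≈ 42615.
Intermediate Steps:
b(y) = y²
Z(B, s) = -1/75 (Z(B, s) = 1/(-78 + 3) = 1/(-75) = -1/75)
42615 + Z(85, -104) = 42615 - 1/75 = 3196124/75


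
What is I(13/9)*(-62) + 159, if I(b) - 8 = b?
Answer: -3839/9 ≈ -426.56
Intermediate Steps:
I(b) = 8 + b
I(13/9)*(-62) + 159 = (8 + 13/9)*(-62) + 159 = (85/9)*(-62) + 159 = -5270/9 + 159 = -3839/9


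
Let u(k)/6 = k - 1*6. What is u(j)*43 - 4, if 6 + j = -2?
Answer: -3616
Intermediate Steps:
j = -8 (j = -6 - 2 = -8)
u(k) = -36 + 6*k (u(k) = 6*(k - 1*6) = 6*(k - 6) = 6*(-6 + k) = -36 + 6*k)
u(j)*43 - 4 = (-36 + 6*(-8))*43 - 4 = (-36 - 48)*43 - 4 = -84*43 - 4 = -3612 - 4 = -3616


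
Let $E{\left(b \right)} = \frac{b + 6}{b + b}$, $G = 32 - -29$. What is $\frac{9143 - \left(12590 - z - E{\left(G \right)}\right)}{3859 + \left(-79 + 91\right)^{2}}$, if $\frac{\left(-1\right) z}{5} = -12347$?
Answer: $\frac{7111203}{488366} \approx 14.561$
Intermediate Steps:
$z = 61735$ ($z = \left(-5\right) \left(-12347\right) = 61735$)
$G = 61$ ($G = 32 + 29 = 61$)
$E{\left(b \right)} = \frac{6 + b}{2 b}$
$\frac{9143 - \left(12590 - z - E{\left(G \right)}\right)}{3859 + \left(-79 + 91\right)^{2}} = \frac{9143 + \left(\left(\frac{6 + 61}{2 \cdot 61} + 61735\right) - 12590\right)}{3859 + \left(-79 + 91\right)^{2}} = \frac{9143 + \left(\left(\frac{1}{2} \cdot \frac{1}{61} \cdot 67 + 61735\right) - 12590\right)}{3859 + 12^{2}} = \frac{9143 + \left(\left(\frac{67}{122} + 61735\right) - 12590\right)}{3859 + 144} = \frac{9143 + \left(\frac{7531737}{122} - 12590\right)}{4003} = \left(9143 + \frac{5995757}{122}\right) \frac{1}{4003} = \frac{7111203}{122} \cdot \frac{1}{4003} = \frac{7111203}{488366}$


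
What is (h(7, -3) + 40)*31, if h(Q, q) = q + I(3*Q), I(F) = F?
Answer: 1798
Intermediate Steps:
h(Q, q) = q + 3*Q
(h(7, -3) + 40)*31 = ((-3 + 3*7) + 40)*31 = ((-3 + 21) + 40)*31 = (18 + 40)*31 = 58*31 = 1798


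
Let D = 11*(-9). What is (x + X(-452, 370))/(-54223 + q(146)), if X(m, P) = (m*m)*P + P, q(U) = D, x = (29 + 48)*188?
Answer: -37803663/27161 ≈ -1391.8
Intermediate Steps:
D = -99
x = 14476 (x = 77*188 = 14476)
q(U) = -99
X(m, P) = P + P*m² (X(m, P) = m²*P + P = P*m² + P = P + P*m²)
(x + X(-452, 370))/(-54223 + q(146)) = (14476 + 370*(1 + (-452)²))/(-54223 - 99) = (14476 + 370*(1 + 204304))/(-54322) = (14476 + 370*204305)*(-1/54322) = (14476 + 75592850)*(-1/54322) = 75607326*(-1/54322) = -37803663/27161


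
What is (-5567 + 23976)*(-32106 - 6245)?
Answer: -706003559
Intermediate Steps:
(-5567 + 23976)*(-32106 - 6245) = 18409*(-38351) = -706003559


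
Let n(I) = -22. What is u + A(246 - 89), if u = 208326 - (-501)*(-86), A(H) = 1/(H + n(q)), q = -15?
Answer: 22307401/135 ≈ 1.6524e+5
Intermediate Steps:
A(H) = 1/(-22 + H) (A(H) = 1/(H - 22) = 1/(-22 + H))
u = 165240 (u = 208326 - 1*43086 = 208326 - 43086 = 165240)
u + A(246 - 89) = 165240 + 1/(-22 + (246 - 89)) = 165240 + 1/(-22 + 157) = 165240 + 1/135 = 22307401/135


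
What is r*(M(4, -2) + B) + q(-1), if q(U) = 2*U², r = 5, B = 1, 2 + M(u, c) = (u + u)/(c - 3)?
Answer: -11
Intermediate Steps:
M(u, c) = -2 + 2*u/(-3 + c) (M(u, c) = -2 + (u + u)/(c - 3) = -2 + (2*u)/(-3 + c) = -2 + 2*u/(-3 + c))
r*(M(4, -2) + B) + q(-1) = 5*(2*(3 + 4 - 1*(-2))/(-3 - 2) + 1) + 2*(-1)² = 5*(2*(3 + 4 + 2)/(-5) + 1) + 2*1 = 5*(2*(-⅕)*9 + 1) + 2 = 5*(-18/5 + 1) + 2 = 5*(-13/5) + 2 = -13 + 2 = -11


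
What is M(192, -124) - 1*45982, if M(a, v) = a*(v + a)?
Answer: -32926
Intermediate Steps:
M(a, v) = a*(a + v)
M(192, -124) - 1*45982 = 192*(192 - 124) - 1*45982 = 192*68 - 45982 = 13056 - 45982 = -32926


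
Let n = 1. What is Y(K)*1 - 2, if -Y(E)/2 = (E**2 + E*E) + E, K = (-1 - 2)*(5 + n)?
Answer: -1262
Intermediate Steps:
K = -18 (K = (-1 - 2)*(5 + 1) = -3*6 = -18)
Y(E) = -4*E**2 - 2*E (Y(E) = -2*((E**2 + E*E) + E) = -2*((E**2 + E**2) + E) = -2*(2*E**2 + E) = -2*(E + 2*E**2) = -4*E**2 - 2*E)
Y(K)*1 - 2 = -2*(-18)*(1 + 2*(-18))*1 - 2 = -2*(-18)*(1 - 36)*1 - 2 = -2*(-18)*(-35)*1 - 2 = -1260*1 - 2 = -1260 - 2 = -1262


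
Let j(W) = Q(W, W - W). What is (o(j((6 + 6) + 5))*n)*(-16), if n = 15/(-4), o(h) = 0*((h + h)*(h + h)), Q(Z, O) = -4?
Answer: 0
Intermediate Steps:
j(W) = -4
o(h) = 0 (o(h) = 0*((2*h)*(2*h)) = 0*(4*h**2) = 0)
n = -15/4 (n = 15*(-1/4) = -15/4 ≈ -3.7500)
(o(j((6 + 6) + 5))*n)*(-16) = (0*(-15/4))*(-16) = 0*(-16) = 0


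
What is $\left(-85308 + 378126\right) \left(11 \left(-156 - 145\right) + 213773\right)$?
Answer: $61627061916$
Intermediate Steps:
$\left(-85308 + 378126\right) \left(11 \left(-156 - 145\right) + 213773\right) = 292818 \left(11 \left(-301\right) + 213773\right) = 292818 \left(-3311 + 213773\right) = 292818 \cdot 210462 = 61627061916$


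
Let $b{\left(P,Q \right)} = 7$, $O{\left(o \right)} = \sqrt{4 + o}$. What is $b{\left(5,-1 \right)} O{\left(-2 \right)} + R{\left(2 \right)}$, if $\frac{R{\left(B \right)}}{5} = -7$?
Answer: $-35 + 7 \sqrt{2} \approx -25.1$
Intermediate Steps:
$R{\left(B \right)} = -35$ ($R{\left(B \right)} = 5 \left(-7\right) = -35$)
$b{\left(5,-1 \right)} O{\left(-2 \right)} + R{\left(2 \right)} = 7 \sqrt{4 - 2} - 35 = 7 \sqrt{2} - 35 = -35 + 7 \sqrt{2}$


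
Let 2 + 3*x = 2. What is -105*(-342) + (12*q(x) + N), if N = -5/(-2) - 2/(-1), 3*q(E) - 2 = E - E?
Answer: 71845/2 ≈ 35923.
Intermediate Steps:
x = 0 (x = -2/3 + (1/3)*2 = -2/3 + 2/3 = 0)
q(E) = 2/3 (q(E) = 2/3 + (E - E)/3 = 2/3 + (1/3)*0 = 2/3 + 0 = 2/3)
N = 9/2 (N = -5*(-1/2) - 2*(-1) = 5/2 + 2 = 9/2 ≈ 4.5000)
-105*(-342) + (12*q(x) + N) = -105*(-342) + (12*(2/3) + 9/2) = 35910 + (8 + 9/2) = 35910 + 25/2 = 71845/2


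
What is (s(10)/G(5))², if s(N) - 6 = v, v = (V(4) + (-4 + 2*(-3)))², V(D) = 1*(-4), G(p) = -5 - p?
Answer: 10201/25 ≈ 408.04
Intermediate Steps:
V(D) = -4
v = 196 (v = (-4 + (-4 + 2*(-3)))² = (-4 + (-4 - 6))² = (-4 - 10)² = (-14)² = 196)
s(N) = 202 (s(N) = 6 + 196 = 202)
(s(10)/G(5))² = (202/(-5 - 1*5))² = (202/(-5 - 5))² = (202/(-10))² = (202*(-⅒))² = (-101/5)² = 10201/25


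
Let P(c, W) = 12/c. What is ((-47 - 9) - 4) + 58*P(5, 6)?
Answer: 396/5 ≈ 79.200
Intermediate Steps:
((-47 - 9) - 4) + 58*P(5, 6) = ((-47 - 9) - 4) + 58*(12/5) = (-56 - 4) + 58*(12*(1/5)) = -60 + 58*(12/5) = -60 + 696/5 = 396/5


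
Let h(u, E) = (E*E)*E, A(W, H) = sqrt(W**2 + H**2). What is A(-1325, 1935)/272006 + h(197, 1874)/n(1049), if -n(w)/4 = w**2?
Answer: -1645313906/1100401 + 5*sqrt(219994)/272006 ≈ -1495.2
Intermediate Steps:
n(w) = -4*w**2
A(W, H) = sqrt(H**2 + W**2)
h(u, E) = E**3 (h(u, E) = E**2*E = E**3)
A(-1325, 1935)/272006 + h(197, 1874)/n(1049) = sqrt(1935**2 + (-1325)**2)/272006 + 1874**3/((-4*1049**2)) = sqrt(3744225 + 1755625)*(1/272006) + 6581255624/((-4*1100401)) = sqrt(5499850)*(1/272006) + 6581255624/(-4401604) = (5*sqrt(219994))*(1/272006) + 6581255624*(-1/4401604) = 5*sqrt(219994)/272006 - 1645313906/1100401 = -1645313906/1100401 + 5*sqrt(219994)/272006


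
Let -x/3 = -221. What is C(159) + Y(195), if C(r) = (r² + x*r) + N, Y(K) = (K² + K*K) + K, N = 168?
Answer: 207111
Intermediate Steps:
x = 663 (x = -3*(-221) = 663)
Y(K) = K + 2*K² (Y(K) = (K² + K²) + K = 2*K² + K = K + 2*K²)
C(r) = 168 + r² + 663*r (C(r) = (r² + 663*r) + 168 = 168 + r² + 663*r)
C(159) + Y(195) = (168 + 159² + 663*159) + 195*(1 + 2*195) = (168 + 25281 + 105417) + 195*(1 + 390) = 130866 + 195*391 = 130866 + 76245 = 207111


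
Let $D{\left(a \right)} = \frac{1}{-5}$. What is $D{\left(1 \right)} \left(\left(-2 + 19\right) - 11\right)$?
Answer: $- \frac{6}{5} \approx -1.2$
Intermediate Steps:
$D{\left(a \right)} = - \frac{1}{5}$
$D{\left(1 \right)} \left(\left(-2 + 19\right) - 11\right) = - \frac{\left(-2 + 19\right) - 11}{5} = - \frac{17 - 11}{5} = \left(- \frac{1}{5}\right) 6 = - \frac{6}{5}$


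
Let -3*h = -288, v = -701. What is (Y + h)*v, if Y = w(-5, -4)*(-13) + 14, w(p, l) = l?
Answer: -113562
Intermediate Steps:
h = 96 (h = -1/3*(-288) = 96)
Y = 66 (Y = -4*(-13) + 14 = 52 + 14 = 66)
(Y + h)*v = (66 + 96)*(-701) = 162*(-701) = -113562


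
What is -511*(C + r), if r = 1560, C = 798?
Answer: -1204938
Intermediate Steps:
-511*(C + r) = -511*(798 + 1560) = -511*2358 = -1204938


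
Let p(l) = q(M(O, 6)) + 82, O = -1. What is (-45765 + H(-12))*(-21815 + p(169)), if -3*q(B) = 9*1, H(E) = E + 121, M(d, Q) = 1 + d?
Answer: 992378816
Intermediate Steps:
H(E) = 121 + E
q(B) = -3
p(l) = 79 (p(l) = -3 + 82 = 79)
(-45765 + H(-12))*(-21815 + p(169)) = (-45765 + (121 - 12))*(-21815 + 79) = (-45765 + 109)*(-21736) = -45656*(-21736) = 992378816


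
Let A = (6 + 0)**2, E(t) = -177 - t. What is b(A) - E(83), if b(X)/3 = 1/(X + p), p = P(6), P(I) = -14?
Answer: 5723/22 ≈ 260.14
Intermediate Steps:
p = -14
A = 36 (A = 6**2 = 36)
b(X) = 3/(-14 + X) (b(X) = 3/(X - 14) = 3/(-14 + X))
b(A) - E(83) = 3/(-14 + 36) - (-177 - 1*83) = 3/22 - (-177 - 83) = 3*(1/22) - 1*(-260) = 3/22 + 260 = 5723/22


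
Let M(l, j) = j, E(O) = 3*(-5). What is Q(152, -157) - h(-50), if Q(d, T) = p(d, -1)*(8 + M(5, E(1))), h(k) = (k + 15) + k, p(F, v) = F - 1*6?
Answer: -937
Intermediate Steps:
p(F, v) = -6 + F (p(F, v) = F - 6 = -6 + F)
h(k) = 15 + 2*k (h(k) = (15 + k) + k = 15 + 2*k)
E(O) = -15
Q(d, T) = 42 - 7*d (Q(d, T) = (-6 + d)*(8 - 15) = (-6 + d)*(-7) = 42 - 7*d)
Q(152, -157) - h(-50) = (42 - 7*152) - (15 + 2*(-50)) = (42 - 1064) - (15 - 100) = -1022 - 1*(-85) = -1022 + 85 = -937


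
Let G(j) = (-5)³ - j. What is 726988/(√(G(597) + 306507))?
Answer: 726988*√305785/305785 ≈ 1314.7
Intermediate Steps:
G(j) = -125 - j
726988/(√(G(597) + 306507)) = 726988/(√((-125 - 1*597) + 306507)) = 726988/(√((-125 - 597) + 306507)) = 726988/(√(-722 + 306507)) = 726988/(√305785) = 726988*(√305785/305785) = 726988*√305785/305785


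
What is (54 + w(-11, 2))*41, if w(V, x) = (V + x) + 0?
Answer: 1845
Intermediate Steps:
w(V, x) = V + x
(54 + w(-11, 2))*41 = (54 + (-11 + 2))*41 = (54 - 9)*41 = 45*41 = 1845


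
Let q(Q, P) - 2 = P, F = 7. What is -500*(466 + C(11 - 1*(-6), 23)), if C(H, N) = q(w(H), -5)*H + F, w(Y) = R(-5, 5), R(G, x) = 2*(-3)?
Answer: -211000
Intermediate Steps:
R(G, x) = -6
w(Y) = -6
q(Q, P) = 2 + P
C(H, N) = 7 - 3*H (C(H, N) = (2 - 5)*H + 7 = -3*H + 7 = 7 - 3*H)
-500*(466 + C(11 - 1*(-6), 23)) = -500*(466 + (7 - 3*(11 - 1*(-6)))) = -500*(466 + (7 - 3*(11 + 6))) = -500*(466 + (7 - 3*17)) = -500*(466 + (7 - 51)) = -500*(466 - 44) = -500*422 = -211000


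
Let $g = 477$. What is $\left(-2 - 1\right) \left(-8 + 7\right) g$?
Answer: $1431$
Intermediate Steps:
$\left(-2 - 1\right) \left(-8 + 7\right) g = \left(-2 - 1\right) \left(-8 + 7\right) 477 = \left(-3\right) \left(-1\right) 477 = 3 \cdot 477 = 1431$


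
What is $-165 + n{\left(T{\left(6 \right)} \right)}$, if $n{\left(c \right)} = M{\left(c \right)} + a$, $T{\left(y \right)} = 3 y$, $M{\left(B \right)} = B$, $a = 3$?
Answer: $-144$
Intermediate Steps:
$n{\left(c \right)} = 3 + c$ ($n{\left(c \right)} = c + 3 = 3 + c$)
$-165 + n{\left(T{\left(6 \right)} \right)} = -165 + \left(3 + 3 \cdot 6\right) = -165 + \left(3 + 18\right) = -165 + 21 = -144$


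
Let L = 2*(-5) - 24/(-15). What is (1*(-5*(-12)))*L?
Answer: -504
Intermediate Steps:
L = -42/5 (L = -10 - 24*(-1)/15 = -10 - 1*(-8/5) = -10 + 8/5 = -42/5 ≈ -8.4000)
(1*(-5*(-12)))*L = (1*(-5*(-12)))*(-42/5) = (1*60)*(-42/5) = 60*(-42/5) = -504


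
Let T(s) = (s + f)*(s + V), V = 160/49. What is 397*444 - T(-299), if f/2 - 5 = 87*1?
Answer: 6970667/49 ≈ 1.4226e+5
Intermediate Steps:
V = 160/49 (V = 160*(1/49) = 160/49 ≈ 3.2653)
f = 184 (f = 10 + 2*(87*1) = 10 + 2*87 = 10 + 174 = 184)
T(s) = (184 + s)*(160/49 + s) (T(s) = (s + 184)*(s + 160/49) = (184 + s)*(160/49 + s))
397*444 - T(-299) = 397*444 - (29440/49 + (-299)² + (9176/49)*(-299)) = 176268 - (29440/49 + 89401 - 2743624/49) = 176268 - 1*1666465/49 = 176268 - 1666465/49 = 6970667/49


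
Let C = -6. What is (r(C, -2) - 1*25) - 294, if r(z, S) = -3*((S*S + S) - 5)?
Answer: -310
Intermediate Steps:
r(z, S) = 15 - 3*S - 3*S² (r(z, S) = -3*((S² + S) - 5) = -3*((S + S²) - 5) = -3*(-5 + S + S²) = 15 - 3*S - 3*S²)
(r(C, -2) - 1*25) - 294 = ((15 - 3*(-2) - 3*(-2)²) - 1*25) - 294 = ((15 + 6 - 3*4) - 25) - 294 = ((15 + 6 - 12) - 25) - 294 = (9 - 25) - 294 = -16 - 294 = -310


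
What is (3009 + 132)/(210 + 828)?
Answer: 1047/346 ≈ 3.0260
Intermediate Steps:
(3009 + 132)/(210 + 828) = 3141/1038 = 3141*(1/1038) = 1047/346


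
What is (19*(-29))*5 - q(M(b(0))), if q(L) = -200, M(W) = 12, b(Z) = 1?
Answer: -2555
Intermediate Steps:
(19*(-29))*5 - q(M(b(0))) = (19*(-29))*5 - 1*(-200) = -551*5 + 200 = -2755 + 200 = -2555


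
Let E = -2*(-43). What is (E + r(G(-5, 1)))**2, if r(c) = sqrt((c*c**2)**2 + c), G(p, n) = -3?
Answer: 8122 + 1892*sqrt(6) ≈ 12756.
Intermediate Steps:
r(c) = sqrt(c + c**6) (r(c) = sqrt((c**3)**2 + c) = sqrt(c**6 + c) = sqrt(c + c**6))
E = 86
(E + r(G(-5, 1)))**2 = (86 + sqrt(-3 + (-3)**6))**2 = (86 + sqrt(-3 + 729))**2 = (86 + sqrt(726))**2 = (86 + 11*sqrt(6))**2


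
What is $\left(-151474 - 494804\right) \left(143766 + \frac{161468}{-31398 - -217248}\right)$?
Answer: $- \frac{2877991463516984}{30975} \approx -9.2913 \cdot 10^{10}$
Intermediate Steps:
$\left(-151474 - 494804\right) \left(143766 + \frac{161468}{-31398 - -217248}\right) = - 646278 \left(143766 + \frac{161468}{-31398 + 217248}\right) = - 646278 \left(143766 + \frac{161468}{185850}\right) = - 646278 \left(143766 + 161468 \cdot \frac{1}{185850}\right) = - 646278 \left(143766 + \frac{80734}{92925}\right) = \left(-646278\right) \frac{13359536284}{92925} = - \frac{2877991463516984}{30975}$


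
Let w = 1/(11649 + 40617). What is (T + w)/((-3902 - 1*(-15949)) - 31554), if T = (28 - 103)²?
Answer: -293996251/1019552862 ≈ -0.28836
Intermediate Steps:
w = 1/52266 ≈ 1.9133e-5
T = 5625 (T = (-75)² = 5625)
(T + w)/((-3902 - 1*(-15949)) - 31554) = (5625 + 1/52266)/((-3902 - 1*(-15949)) - 31554) = 293996251/(52266*((-3902 + 15949) - 31554)) = 293996251/(52266*(12047 - 31554)) = (293996251/52266)/(-19507) = (293996251/52266)*(-1/19507) = -293996251/1019552862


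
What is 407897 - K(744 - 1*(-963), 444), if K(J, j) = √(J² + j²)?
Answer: 407897 - 3*√345665 ≈ 4.0613e+5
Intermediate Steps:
407897 - K(744 - 1*(-963), 444) = 407897 - √((744 - 1*(-963))² + 444²) = 407897 - √((744 + 963)² + 197136) = 407897 - √(1707² + 197136) = 407897 - √(2913849 + 197136) = 407897 - √3110985 = 407897 - 3*√345665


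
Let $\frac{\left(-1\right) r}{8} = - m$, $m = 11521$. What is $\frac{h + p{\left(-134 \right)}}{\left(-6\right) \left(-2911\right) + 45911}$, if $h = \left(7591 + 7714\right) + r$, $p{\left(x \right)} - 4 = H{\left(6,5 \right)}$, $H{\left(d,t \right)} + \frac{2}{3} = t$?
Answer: $\frac{322444}{190131} \approx 1.6959$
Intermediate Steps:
$H{\left(d,t \right)} = - \frac{2}{3} + t$
$p{\left(x \right)} = \frac{25}{3}$ ($p{\left(x \right)} = 4 + \left(- \frac{2}{3} + 5\right) = 4 + \frac{13}{3} = \frac{25}{3}$)
$r = 92168$ ($r = - 8 \left(\left(-1\right) 11521\right) = \left(-8\right) \left(-11521\right) = 92168$)
$h = 107473$ ($h = \left(7591 + 7714\right) + 92168 = 15305 + 92168 = 107473$)
$\frac{h + p{\left(-134 \right)}}{\left(-6\right) \left(-2911\right) + 45911} = \frac{107473 + \frac{25}{3}}{\left(-6\right) \left(-2911\right) + 45911} = \frac{322444}{3 \left(17466 + 45911\right)} = \frac{322444}{3 \cdot 63377} = \frac{322444}{3} \cdot \frac{1}{63377} = \frac{322444}{190131}$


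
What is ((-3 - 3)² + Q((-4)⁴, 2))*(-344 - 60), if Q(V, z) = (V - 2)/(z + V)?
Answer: -1927484/129 ≈ -14942.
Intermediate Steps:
Q(V, z) = (-2 + V)/(V + z)
((-3 - 3)² + Q((-4)⁴, 2))*(-344 - 60) = ((-3 - 3)² + (-2 + (-4)⁴)/((-4)⁴ + 2))*(-344 - 60) = ((-6)² + (-2 + 256)/(256 + 2))*(-404) = (36 + 254/258)*(-404) = (36 + (1/258)*254)*(-404) = (36 + 127/129)*(-404) = (4771/129)*(-404) = -1927484/129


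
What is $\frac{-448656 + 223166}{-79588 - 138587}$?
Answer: $\frac{45098}{43635} \approx 1.0335$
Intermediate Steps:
$\frac{-448656 + 223166}{-79588 - 138587} = - \frac{225490}{-218175} = \left(-225490\right) \left(- \frac{1}{218175}\right) = \frac{45098}{43635}$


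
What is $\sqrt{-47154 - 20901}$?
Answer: $i \sqrt{68055} \approx 260.87 i$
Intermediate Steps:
$\sqrt{-47154 - 20901} = \sqrt{-68055} = i \sqrt{68055}$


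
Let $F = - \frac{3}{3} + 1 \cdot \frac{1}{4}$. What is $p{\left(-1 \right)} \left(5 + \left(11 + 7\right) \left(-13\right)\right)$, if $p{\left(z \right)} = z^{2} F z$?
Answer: $- \frac{687}{4} \approx -171.75$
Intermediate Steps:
$F = - \frac{3}{4}$ ($F = \left(-3\right) \frac{1}{3} + 1 \cdot \frac{1}{4} = -1 + \frac{1}{4} = - \frac{3}{4} \approx -0.75$)
$p{\left(z \right)} = - \frac{3 z^{3}}{4}$ ($p{\left(z \right)} = z^{2} \left(- \frac{3}{4}\right) z = - \frac{3 z^{2}}{4} z = - \frac{3 z^{3}}{4}$)
$p{\left(-1 \right)} \left(5 + \left(11 + 7\right) \left(-13\right)\right) = - \frac{3 \left(-1\right)^{3}}{4} \left(5 + \left(11 + 7\right) \left(-13\right)\right) = \left(- \frac{3}{4}\right) \left(-1\right) \left(5 + 18 \left(-13\right)\right) = \frac{3 \left(5 - 234\right)}{4} = \frac{3}{4} \left(-229\right) = - \frac{687}{4}$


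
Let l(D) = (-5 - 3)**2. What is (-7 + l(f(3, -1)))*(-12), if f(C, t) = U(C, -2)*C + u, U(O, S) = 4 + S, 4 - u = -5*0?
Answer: -684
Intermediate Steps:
u = 4 (u = 4 - (-5)*0 = 4 - 1*0 = 4 + 0 = 4)
f(C, t) = 4 + 2*C (f(C, t) = (4 - 2)*C + 4 = 2*C + 4 = 4 + 2*C)
l(D) = 64 (l(D) = (-8)**2 = 64)
(-7 + l(f(3, -1)))*(-12) = (-7 + 64)*(-12) = 57*(-12) = -684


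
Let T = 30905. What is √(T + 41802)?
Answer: √72707 ≈ 269.64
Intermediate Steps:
√(T + 41802) = √(30905 + 41802) = √72707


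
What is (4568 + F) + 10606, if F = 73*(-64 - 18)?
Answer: 9188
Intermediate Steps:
F = -5986 (F = 73*(-82) = -5986)
(4568 + F) + 10606 = (4568 - 5986) + 10606 = -1418 + 10606 = 9188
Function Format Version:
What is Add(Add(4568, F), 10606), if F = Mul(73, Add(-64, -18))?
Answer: 9188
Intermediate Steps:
F = -5986 (F = Mul(73, -82) = -5986)
Add(Add(4568, F), 10606) = Add(Add(4568, -5986), 10606) = Add(-1418, 10606) = 9188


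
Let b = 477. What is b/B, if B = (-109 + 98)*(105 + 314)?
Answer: -477/4609 ≈ -0.10349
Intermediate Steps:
B = -4609 (B = -11*419 = -4609)
b/B = 477/(-4609) = 477*(-1/4609) = -477/4609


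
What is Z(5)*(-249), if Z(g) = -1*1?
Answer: 249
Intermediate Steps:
Z(g) = -1
Z(5)*(-249) = -1*(-249) = 249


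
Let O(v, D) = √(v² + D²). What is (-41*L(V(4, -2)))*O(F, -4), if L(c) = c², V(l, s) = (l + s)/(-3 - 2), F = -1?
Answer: -164*√17/25 ≈ -27.048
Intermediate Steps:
V(l, s) = -l/5 - s/5 (V(l, s) = (l + s)/(-5) = (l + s)*(-⅕) = -l/5 - s/5)
O(v, D) = √(D² + v²)
(-41*L(V(4, -2)))*O(F, -4) = (-41*(-⅕*4 - ⅕*(-2))²)*√((-4)² + (-1)²) = (-41*(-⅘ + ⅖)²)*√(16 + 1) = (-41*(-⅖)²)*√17 = (-41*4/25)*√17 = -164*√17/25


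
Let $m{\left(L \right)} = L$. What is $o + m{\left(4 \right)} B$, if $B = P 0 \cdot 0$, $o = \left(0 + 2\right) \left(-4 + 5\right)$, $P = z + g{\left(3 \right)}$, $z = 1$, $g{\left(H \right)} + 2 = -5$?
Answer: $2$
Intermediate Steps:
$g{\left(H \right)} = -7$ ($g{\left(H \right)} = -2 - 5 = -7$)
$P = -6$ ($P = 1 - 7 = -6$)
$o = 2$ ($o = 2 \cdot 1 = 2$)
$B = 0$ ($B = \left(-6\right) 0 \cdot 0 = 0 \cdot 0 = 0$)
$o + m{\left(4 \right)} B = 2 + 4 \cdot 0 = 2 + 0 = 2$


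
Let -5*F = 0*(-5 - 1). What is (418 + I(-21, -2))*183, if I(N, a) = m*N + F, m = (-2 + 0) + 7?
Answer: 57279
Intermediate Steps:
m = 5 (m = -2 + 7 = 5)
F = 0 (F = -0*(-5 - 1) = -0*(-6) = -⅕*0 = 0)
I(N, a) = 5*N (I(N, a) = 5*N + 0 = 5*N)
(418 + I(-21, -2))*183 = (418 + 5*(-21))*183 = (418 - 105)*183 = 313*183 = 57279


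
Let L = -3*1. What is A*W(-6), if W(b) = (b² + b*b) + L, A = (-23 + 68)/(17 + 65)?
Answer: 3105/82 ≈ 37.866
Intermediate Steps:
L = -3
A = 45/82 ≈ 0.54878
W(b) = -3 + 2*b² (W(b) = (b² + b*b) - 3 = (b² + b²) - 3 = 2*b² - 3 = -3 + 2*b²)
A*W(-6) = 45*(-3 + 2*(-6)²)/82 = 45*(-3 + 2*36)/82 = 45*(-3 + 72)/82 = (45/82)*69 = 3105/82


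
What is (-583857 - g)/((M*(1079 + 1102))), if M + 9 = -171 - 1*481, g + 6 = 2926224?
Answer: 1170025/480547 ≈ 2.4348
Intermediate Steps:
g = 2926218 (g = -6 + 2926224 = 2926218)
M = -661 (M = -9 + (-171 - 1*481) = -9 + (-171 - 481) = -9 - 652 = -661)
(-583857 - g)/((M*(1079 + 1102))) = (-583857 - 1*2926218)/((-661*(1079 + 1102))) = (-583857 - 2926218)/((-661*2181)) = -3510075/(-1441641) = -3510075*(-1/1441641) = 1170025/480547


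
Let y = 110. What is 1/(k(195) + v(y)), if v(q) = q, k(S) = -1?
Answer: 1/109 ≈ 0.0091743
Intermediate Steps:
1/(k(195) + v(y)) = 1/(-1 + 110) = 1/109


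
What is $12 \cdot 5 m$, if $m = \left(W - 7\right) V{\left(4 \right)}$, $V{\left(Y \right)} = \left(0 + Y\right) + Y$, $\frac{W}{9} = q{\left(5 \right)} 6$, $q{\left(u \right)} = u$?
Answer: $126240$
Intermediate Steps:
$W = 270$ ($W = 9 \cdot 5 \cdot 6 = 9 \cdot 30 = 270$)
$V{\left(Y \right)} = 2 Y$ ($V{\left(Y \right)} = Y + Y = 2 Y$)
$m = 2104$ ($m = \left(270 - 7\right) 2 \cdot 4 = 263 \cdot 8 = 2104$)
$12 \cdot 5 m = 12 \cdot 5 \cdot 2104 = 60 \cdot 2104 = 126240$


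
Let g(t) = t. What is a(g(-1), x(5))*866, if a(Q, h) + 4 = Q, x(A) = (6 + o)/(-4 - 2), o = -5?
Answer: -4330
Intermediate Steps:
x(A) = -⅙ (x(A) = (6 - 5)/(-4 - 2) = 1/(-6) = 1*(-⅙) = -⅙)
a(Q, h) = -4 + Q
a(g(-1), x(5))*866 = (-4 - 1)*866 = -5*866 = -4330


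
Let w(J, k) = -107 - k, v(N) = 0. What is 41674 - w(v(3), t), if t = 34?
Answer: 41815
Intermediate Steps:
41674 - w(v(3), t) = 41674 - (-107 - 1*34) = 41674 - (-107 - 34) = 41674 - 1*(-141) = 41674 + 141 = 41815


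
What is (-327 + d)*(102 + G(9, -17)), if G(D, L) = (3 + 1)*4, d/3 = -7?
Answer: -41064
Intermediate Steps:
d = -21 (d = 3*(-7) = -21)
G(D, L) = 16 (G(D, L) = 4*4 = 16)
(-327 + d)*(102 + G(9, -17)) = (-327 - 21)*(102 + 16) = -348*118 = -41064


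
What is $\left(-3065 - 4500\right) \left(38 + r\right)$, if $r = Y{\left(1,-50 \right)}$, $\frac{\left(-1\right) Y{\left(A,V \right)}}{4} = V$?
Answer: $-1800470$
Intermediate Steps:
$Y{\left(A,V \right)} = - 4 V$
$r = 200$ ($r = \left(-4\right) \left(-50\right) = 200$)
$\left(-3065 - 4500\right) \left(38 + r\right) = \left(-3065 - 4500\right) \left(38 + 200\right) = \left(-7565\right) 238 = -1800470$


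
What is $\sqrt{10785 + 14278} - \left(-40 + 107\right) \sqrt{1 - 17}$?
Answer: $\sqrt{25063} - 268 i \approx 158.31 - 268.0 i$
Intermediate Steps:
$\sqrt{10785 + 14278} - \left(-40 + 107\right) \sqrt{1 - 17} = \sqrt{25063} - 67 \sqrt{-16} = \sqrt{25063} - 67 \cdot 4 i = \sqrt{25063} - 268 i$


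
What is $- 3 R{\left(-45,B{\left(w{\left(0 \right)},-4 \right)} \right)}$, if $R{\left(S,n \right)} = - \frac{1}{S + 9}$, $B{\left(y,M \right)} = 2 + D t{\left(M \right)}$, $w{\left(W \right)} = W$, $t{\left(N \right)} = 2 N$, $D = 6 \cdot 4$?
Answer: $- \frac{1}{12} \approx -0.083333$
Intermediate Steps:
$D = 24$
$B{\left(y,M \right)} = 2 + 48 M$ ($B{\left(y,M \right)} = 2 + 24 \cdot 2 M = 2 + 48 M$)
$R{\left(S,n \right)} = - \frac{1}{9 + S}$
$- 3 R{\left(-45,B{\left(w{\left(0 \right)},-4 \right)} \right)} = - 3 \left(- \frac{1}{9 - 45}\right) = - 3 \left(- \frac{1}{-36}\right) = - 3 \left(\left(-1\right) \left(- \frac{1}{36}\right)\right) = \left(-3\right) \frac{1}{36} = - \frac{1}{12}$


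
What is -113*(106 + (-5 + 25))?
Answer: -14238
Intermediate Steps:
-113*(106 + (-5 + 25)) = -113*(106 + 20) = -113*126 = -14238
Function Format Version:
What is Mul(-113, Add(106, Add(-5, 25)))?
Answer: -14238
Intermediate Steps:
Mul(-113, Add(106, Add(-5, 25))) = Mul(-113, Add(106, 20)) = Mul(-113, 126) = -14238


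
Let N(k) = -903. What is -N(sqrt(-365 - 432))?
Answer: 903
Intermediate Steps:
-N(sqrt(-365 - 432)) = -1*(-903) = 903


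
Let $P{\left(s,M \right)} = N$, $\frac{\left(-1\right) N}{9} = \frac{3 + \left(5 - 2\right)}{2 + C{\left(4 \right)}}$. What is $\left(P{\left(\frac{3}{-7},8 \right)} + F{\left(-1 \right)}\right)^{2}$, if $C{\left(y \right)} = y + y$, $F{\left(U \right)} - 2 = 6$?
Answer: $\frac{169}{25} \approx 6.76$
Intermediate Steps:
$F{\left(U \right)} = 8$ ($F{\left(U \right)} = 2 + 6 = 8$)
$C{\left(y \right)} = 2 y$
$N = - \frac{27}{5}$ ($N = - 9 \frac{3 + \left(5 - 2\right)}{2 + 2 \cdot 4} = - 9 \frac{3 + 3}{2 + 8} = - 9 \cdot \frac{6}{10} = - 9 \cdot 6 \cdot \frac{1}{10} = \left(-9\right) \frac{3}{5} = - \frac{27}{5} \approx -5.4$)
$P{\left(s,M \right)} = - \frac{27}{5}$
$\left(P{\left(\frac{3}{-7},8 \right)} + F{\left(-1 \right)}\right)^{2} = \left(- \frac{27}{5} + 8\right)^{2} = \left(\frac{13}{5}\right)^{2} = \frac{169}{25}$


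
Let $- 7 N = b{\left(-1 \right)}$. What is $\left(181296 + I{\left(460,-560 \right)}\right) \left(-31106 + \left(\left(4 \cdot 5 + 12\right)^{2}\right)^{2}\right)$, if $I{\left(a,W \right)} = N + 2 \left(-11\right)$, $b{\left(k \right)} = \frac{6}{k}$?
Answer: $\frac{1291092102280}{7} \approx 1.8444 \cdot 10^{11}$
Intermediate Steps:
$N = \frac{6}{7}$ ($N = - \frac{6 \frac{1}{-1}}{7} = - \frac{6 \left(-1\right)}{7} = \left(- \frac{1}{7}\right) \left(-6\right) = \frac{6}{7} \approx 0.85714$)
$I{\left(a,W \right)} = - \frac{148}{7}$ ($I{\left(a,W \right)} = \frac{6}{7} + 2 \left(-11\right) = \frac{6}{7} - 22 = - \frac{148}{7}$)
$\left(181296 + I{\left(460,-560 \right)}\right) \left(-31106 + \left(\left(4 \cdot 5 + 12\right)^{2}\right)^{2}\right) = \left(181296 - \frac{148}{7}\right) \left(-31106 + \left(\left(4 \cdot 5 + 12\right)^{2}\right)^{2}\right) = \frac{1268924 \left(-31106 + \left(\left(20 + 12\right)^{2}\right)^{2}\right)}{7} = \frac{1268924 \left(-31106 + \left(32^{2}\right)^{2}\right)}{7} = \frac{1268924 \left(-31106 + 1024^{2}\right)}{7} = \frac{1268924 \left(-31106 + 1048576\right)}{7} = \frac{1268924}{7} \cdot 1017470 = \frac{1291092102280}{7}$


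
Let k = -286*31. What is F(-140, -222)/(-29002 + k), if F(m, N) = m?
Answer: 35/9467 ≈ 0.0036971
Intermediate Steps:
k = -8866
F(-140, -222)/(-29002 + k) = -140/(-29002 - 8866) = -140/(-37868) = -140*(-1/37868) = 35/9467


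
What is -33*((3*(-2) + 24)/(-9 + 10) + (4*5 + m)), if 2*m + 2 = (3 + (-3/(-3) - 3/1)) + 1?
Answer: -1254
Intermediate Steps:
m = 0 (m = -1 + ((3 + (-3/(-3) - 3/1)) + 1)/2 = -1 + ((3 + (-3*(-1/3) - 3*1)) + 1)/2 = -1 + ((3 + (1 - 3)) + 1)/2 = -1 + ((3 - 2) + 1)/2 = -1 + (1 + 1)/2 = -1 + (1/2)*2 = -1 + 1 = 0)
-33*((3*(-2) + 24)/(-9 + 10) + (4*5 + m)) = -33*((3*(-2) + 24)/(-9 + 10) + (4*5 + 0)) = -33*((-6 + 24)/1 + (20 + 0)) = -33*(18*1 + 20) = -33*(18 + 20) = -33*38 = -1254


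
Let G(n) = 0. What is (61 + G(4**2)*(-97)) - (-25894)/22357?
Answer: 1389671/22357 ≈ 62.158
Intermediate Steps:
(61 + G(4**2)*(-97)) - (-25894)/22357 = (61 + 0*(-97)) - (-25894)/22357 = (61 + 0) - (-25894)/22357 = 61 - 1*(-25894/22357) = 61 + 25894/22357 = 1389671/22357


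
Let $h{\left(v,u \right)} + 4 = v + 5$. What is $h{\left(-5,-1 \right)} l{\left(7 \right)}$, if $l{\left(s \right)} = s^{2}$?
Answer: $-196$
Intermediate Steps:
$h{\left(v,u \right)} = 1 + v$ ($h{\left(v,u \right)} = -4 + \left(v + 5\right) = -4 + \left(5 + v\right) = 1 + v$)
$h{\left(-5,-1 \right)} l{\left(7 \right)} = \left(1 - 5\right) 7^{2} = \left(-4\right) 49 = -196$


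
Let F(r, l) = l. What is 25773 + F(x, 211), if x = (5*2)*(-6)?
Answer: 25984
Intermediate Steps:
x = -60 (x = 10*(-6) = -60)
25773 + F(x, 211) = 25773 + 211 = 25984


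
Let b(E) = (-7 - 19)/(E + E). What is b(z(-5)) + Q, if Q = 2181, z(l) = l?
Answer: 10918/5 ≈ 2183.6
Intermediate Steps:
b(E) = -13/E (b(E) = -26*1/(2*E) = -13/E)
b(z(-5)) + Q = -13/(-5) + 2181 = -13*(-⅕) + 2181 = 13/5 + 2181 = 10918/5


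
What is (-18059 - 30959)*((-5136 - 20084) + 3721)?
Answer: 1053837982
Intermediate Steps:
(-18059 - 30959)*((-5136 - 20084) + 3721) = -49018*(-25220 + 3721) = -49018*(-21499) = 1053837982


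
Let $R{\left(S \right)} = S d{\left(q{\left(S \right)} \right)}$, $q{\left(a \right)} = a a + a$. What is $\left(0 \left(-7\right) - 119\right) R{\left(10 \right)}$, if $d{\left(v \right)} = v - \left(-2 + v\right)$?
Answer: $-2380$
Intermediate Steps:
$q{\left(a \right)} = a + a^{2}$ ($q{\left(a \right)} = a^{2} + a = a + a^{2}$)
$d{\left(v \right)} = 2$ ($d{\left(v \right)} = v - \left(-2 + v\right) = 2$)
$R{\left(S \right)} = 2 S$ ($R{\left(S \right)} = S 2 = 2 S$)
$\left(0 \left(-7\right) - 119\right) R{\left(10 \right)} = \left(0 \left(-7\right) - 119\right) 2 \cdot 10 = \left(0 - 119\right) 20 = \left(-119\right) 20 = -2380$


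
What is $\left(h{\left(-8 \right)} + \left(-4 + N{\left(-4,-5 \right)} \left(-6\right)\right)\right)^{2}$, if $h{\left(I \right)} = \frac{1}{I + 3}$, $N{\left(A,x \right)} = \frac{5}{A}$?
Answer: $\frac{1089}{100} \approx 10.89$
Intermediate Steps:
$h{\left(I \right)} = \frac{1}{3 + I}$
$\left(h{\left(-8 \right)} + \left(-4 + N{\left(-4,-5 \right)} \left(-6\right)\right)\right)^{2} = \left(\frac{1}{3 - 8} - \left(4 - \frac{5}{-4} \left(-6\right)\right)\right)^{2} = \left(\frac{1}{-5} - \left(4 - 5 \left(- \frac{1}{4}\right) \left(-6\right)\right)\right)^{2} = \left(- \frac{1}{5} - - \frac{7}{2}\right)^{2} = \left(- \frac{1}{5} + \left(-4 + \frac{15}{2}\right)\right)^{2} = \left(- \frac{1}{5} + \frac{7}{2}\right)^{2} = \left(\frac{33}{10}\right)^{2} = \frac{1089}{100}$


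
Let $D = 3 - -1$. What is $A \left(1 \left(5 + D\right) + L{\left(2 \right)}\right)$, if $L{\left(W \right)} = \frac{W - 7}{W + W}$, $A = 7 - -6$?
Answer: $\frac{403}{4} \approx 100.75$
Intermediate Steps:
$D = 4$ ($D = 3 + 1 = 4$)
$A = 13$ ($A = 7 + 6 = 13$)
$L{\left(W \right)} = \frac{-7 + W}{2 W}$
$A \left(1 \left(5 + D\right) + L{\left(2 \right)}\right) = 13 \left(1 \left(5 + 4\right) + \frac{-7 + 2}{2 \cdot 2}\right) = 13 \left(1 \cdot 9 + \frac{1}{2} \cdot \frac{1}{2} \left(-5\right)\right) = 13 \left(9 - \frac{5}{4}\right) = 13 \cdot \frac{31}{4} = \frac{403}{4}$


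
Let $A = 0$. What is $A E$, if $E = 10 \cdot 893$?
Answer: $0$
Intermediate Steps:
$E = 8930$
$A E = 0 \cdot 8930 = 0$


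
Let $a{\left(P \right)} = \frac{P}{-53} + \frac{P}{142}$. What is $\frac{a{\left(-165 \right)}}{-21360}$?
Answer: $- \frac{11}{120416} \approx -9.135 \cdot 10^{-5}$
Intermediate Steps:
$a{\left(P \right)} = - \frac{89 P}{7526}$ ($a{\left(P \right)} = P \left(- \frac{1}{53}\right) + P \frac{1}{142} = - \frac{P}{53} + \frac{P}{142} = - \frac{89 P}{7526}$)
$\frac{a{\left(-165 \right)}}{-21360} = \frac{\left(- \frac{89}{7526}\right) \left(-165\right)}{-21360} = \frac{14685}{7526} \left(- \frac{1}{21360}\right) = - \frac{11}{120416}$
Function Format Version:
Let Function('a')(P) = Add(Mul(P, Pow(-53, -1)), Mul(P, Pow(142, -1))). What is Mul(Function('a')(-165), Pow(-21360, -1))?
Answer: Rational(-11, 120416) ≈ -9.1350e-5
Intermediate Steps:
Function('a')(P) = Mul(Rational(-89, 7526), P) (Function('a')(P) = Add(Mul(P, Rational(-1, 53)), Mul(P, Rational(1, 142))) = Add(Mul(Rational(-1, 53), P), Mul(Rational(1, 142), P)) = Mul(Rational(-89, 7526), P))
Mul(Function('a')(-165), Pow(-21360, -1)) = Mul(Mul(Rational(-89, 7526), -165), Pow(-21360, -1)) = Mul(Rational(14685, 7526), Rational(-1, 21360)) = Rational(-11, 120416)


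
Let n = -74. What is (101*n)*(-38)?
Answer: 284012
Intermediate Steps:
(101*n)*(-38) = (101*(-74))*(-38) = -7474*(-38) = 284012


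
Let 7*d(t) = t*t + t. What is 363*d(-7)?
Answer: 2178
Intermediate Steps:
d(t) = t/7 + t²/7 (d(t) = (t*t + t)/7 = (t² + t)/7 = (t + t²)/7 = t/7 + t²/7)
363*d(-7) = 363*((⅐)*(-7)*(1 - 7)) = 363*((⅐)*(-7)*(-6)) = 363*6 = 2178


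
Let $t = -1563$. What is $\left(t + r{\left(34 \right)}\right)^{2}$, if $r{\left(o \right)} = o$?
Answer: $2337841$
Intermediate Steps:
$\left(t + r{\left(34 \right)}\right)^{2} = \left(-1563 + 34\right)^{2} = \left(-1529\right)^{2} = 2337841$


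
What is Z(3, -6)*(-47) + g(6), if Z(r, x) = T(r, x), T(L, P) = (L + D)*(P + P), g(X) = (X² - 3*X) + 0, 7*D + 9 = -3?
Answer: 5202/7 ≈ 743.14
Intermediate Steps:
D = -12/7 (D = -9/7 + (⅐)*(-3) = -9/7 - 3/7 = -12/7 ≈ -1.7143)
g(X) = X² - 3*X
T(L, P) = 2*P*(-12/7 + L) (T(L, P) = (L - 12/7)*(P + P) = (-12/7 + L)*(2*P) = 2*P*(-12/7 + L))
Z(r, x) = 2*x*(-12 + 7*r)/7
Z(3, -6)*(-47) + g(6) = ((2/7)*(-6)*(-12 + 7*3))*(-47) + 6*(-3 + 6) = ((2/7)*(-6)*(-12 + 21))*(-47) + 6*3 = ((2/7)*(-6)*9)*(-47) + 18 = -108/7*(-47) + 18 = 5076/7 + 18 = 5202/7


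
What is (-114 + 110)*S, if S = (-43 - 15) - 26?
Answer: 336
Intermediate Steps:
S = -84 (S = -58 - 26 = -84)
(-114 + 110)*S = (-114 + 110)*(-84) = -4*(-84) = 336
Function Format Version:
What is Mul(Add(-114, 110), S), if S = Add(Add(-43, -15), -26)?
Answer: 336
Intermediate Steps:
S = -84 (S = Add(-58, -26) = -84)
Mul(Add(-114, 110), S) = Mul(Add(-114, 110), -84) = Mul(-4, -84) = 336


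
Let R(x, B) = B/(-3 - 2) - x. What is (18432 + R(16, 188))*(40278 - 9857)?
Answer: 2795446532/5 ≈ 5.5909e+8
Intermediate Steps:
R(x, B) = -x - B/5 (R(x, B) = B/(-5) - x = B*(-1/5) - x = -B/5 - x = -x - B/5)
(18432 + R(16, 188))*(40278 - 9857) = (18432 + (-1*16 - 1/5*188))*(40278 - 9857) = (18432 + (-16 - 188/5))*30421 = (18432 - 268/5)*30421 = (91892/5)*30421 = 2795446532/5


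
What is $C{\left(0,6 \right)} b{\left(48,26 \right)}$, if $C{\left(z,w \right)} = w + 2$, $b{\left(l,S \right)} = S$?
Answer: $208$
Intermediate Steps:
$C{\left(z,w \right)} = 2 + w$
$C{\left(0,6 \right)} b{\left(48,26 \right)} = \left(2 + 6\right) 26 = 8 \cdot 26 = 208$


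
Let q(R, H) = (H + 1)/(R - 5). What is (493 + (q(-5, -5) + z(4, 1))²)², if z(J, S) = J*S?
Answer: 164070481/625 ≈ 2.6251e+5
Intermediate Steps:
q(R, H) = (1 + H)/(-5 + R)
(493 + (q(-5, -5) + z(4, 1))²)² = (493 + ((1 - 5)/(-5 - 5) + 4*1)²)² = (493 + (-4/(-10) + 4)²)² = (493 + (-⅒*(-4) + 4)²)² = (493 + (⅖ + 4)²)² = (493 + (22/5)²)² = (493 + 484/25)² = (12809/25)² = 164070481/625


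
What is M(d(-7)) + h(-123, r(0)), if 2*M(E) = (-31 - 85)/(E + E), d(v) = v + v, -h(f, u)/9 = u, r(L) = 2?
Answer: -223/14 ≈ -15.929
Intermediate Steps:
h(f, u) = -9*u
d(v) = 2*v
M(E) = -29/E (M(E) = ((-31 - 85)/(E + E))/2 = (-116*1/(2*E))/2 = (-58/E)/2 = -29/E)
M(d(-7)) + h(-123, r(0)) = -29/(2*(-7)) - 9*2 = -29/(-14) - 18 = -29*(-1/14) - 18 = 29/14 - 18 = -223/14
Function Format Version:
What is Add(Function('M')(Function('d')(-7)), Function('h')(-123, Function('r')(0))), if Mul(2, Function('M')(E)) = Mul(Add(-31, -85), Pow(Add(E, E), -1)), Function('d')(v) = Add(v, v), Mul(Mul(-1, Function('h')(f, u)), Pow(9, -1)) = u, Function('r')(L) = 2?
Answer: Rational(-223, 14) ≈ -15.929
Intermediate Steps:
Function('h')(f, u) = Mul(-9, u)
Function('d')(v) = Mul(2, v)
Function('M')(E) = Mul(-29, Pow(E, -1)) (Function('M')(E) = Mul(Rational(1, 2), Mul(Add(-31, -85), Pow(Add(E, E), -1))) = Mul(Rational(1, 2), Mul(-116, Pow(Mul(2, E), -1))) = Mul(Rational(1, 2), Mul(-116, Mul(Rational(1, 2), Pow(E, -1)))) = Mul(Rational(1, 2), Mul(-58, Pow(E, -1))) = Mul(-29, Pow(E, -1)))
Add(Function('M')(Function('d')(-7)), Function('h')(-123, Function('r')(0))) = Add(Mul(-29, Pow(Mul(2, -7), -1)), Mul(-9, 2)) = Add(Mul(-29, Pow(-14, -1)), -18) = Add(Mul(-29, Rational(-1, 14)), -18) = Add(Rational(29, 14), -18) = Rational(-223, 14)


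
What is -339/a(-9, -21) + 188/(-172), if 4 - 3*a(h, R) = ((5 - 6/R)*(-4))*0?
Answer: -43919/172 ≈ -255.34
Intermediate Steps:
a(h, R) = 4/3 (a(h, R) = 4/3 - (5 - 6/R)*(-4)*0/3 = 4/3 - (-20 + 24/R)*0/3 = 4/3 - ⅓*0 = 4/3 + 0 = 4/3)
-339/a(-9, -21) + 188/(-172) = -339/4/3 + 188/(-172) = -339*¾ + 188*(-1/172) = -1017/4 - 47/43 = -43919/172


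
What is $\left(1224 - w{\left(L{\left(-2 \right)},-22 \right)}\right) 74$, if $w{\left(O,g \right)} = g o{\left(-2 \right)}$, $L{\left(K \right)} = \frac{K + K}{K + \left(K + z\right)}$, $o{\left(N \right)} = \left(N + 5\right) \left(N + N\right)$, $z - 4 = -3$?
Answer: $71040$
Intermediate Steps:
$z = 1$ ($z = 4 - 3 = 1$)
$o{\left(N \right)} = 2 N \left(5 + N\right)$ ($o{\left(N \right)} = \left(5 + N\right) 2 N = 2 N \left(5 + N\right)$)
$L{\left(K \right)} = \frac{2 K}{1 + 2 K}$ ($L{\left(K \right)} = \frac{K + K}{K + \left(K + 1\right)} = \frac{2 K}{K + \left(1 + K\right)} = \frac{2 K}{1 + 2 K}$)
$w{\left(O,g \right)} = - 12 g$ ($w{\left(O,g \right)} = g 2 \left(-2\right) \left(5 - 2\right) = g 2 \left(-2\right) 3 = g \left(-12\right) = - 12 g$)
$\left(1224 - w{\left(L{\left(-2 \right)},-22 \right)}\right) 74 = \left(1224 - \left(-12\right) \left(-22\right)\right) 74 = \left(1224 - 264\right) 74 = 960 \cdot 74 = 71040$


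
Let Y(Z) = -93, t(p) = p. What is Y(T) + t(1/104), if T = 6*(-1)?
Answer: -9671/104 ≈ -92.990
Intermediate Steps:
T = -6
Y(T) + t(1/104) = -93 + 1/104 = -9671/104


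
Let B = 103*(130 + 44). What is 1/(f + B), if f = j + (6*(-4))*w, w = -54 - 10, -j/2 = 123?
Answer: 1/19212 ≈ 5.2051e-5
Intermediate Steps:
j = -246 (j = -2*123 = -246)
w = -64
B = 17922 (B = 103*174 = 17922)
f = 1290 (f = -246 + (6*(-4))*(-64) = -246 - 24*(-64) = -246 + 1536 = 1290)
1/(f + B) = 1/(1290 + 17922) = 1/19212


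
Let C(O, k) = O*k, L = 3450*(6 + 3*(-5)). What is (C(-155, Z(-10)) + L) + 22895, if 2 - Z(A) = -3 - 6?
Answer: -9860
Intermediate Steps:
Z(A) = 11 (Z(A) = 2 - (-3 - 6) = 2 - 1*(-9) = 2 + 9 = 11)
L = -31050 (L = 3450*(6 - 15) = 3450*(-9) = -31050)
(C(-155, Z(-10)) + L) + 22895 = (-155*11 - 31050) + 22895 = (-1705 - 31050) + 22895 = -32755 + 22895 = -9860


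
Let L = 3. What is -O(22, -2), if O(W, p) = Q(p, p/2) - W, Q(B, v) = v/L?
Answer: 67/3 ≈ 22.333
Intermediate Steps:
Q(B, v) = v/3
O(W, p) = -W + p/6 (O(W, p) = (p/2)/3 - W = p/6 - W = -W + p/6)
-O(22, -2) = -(-1*22 + (⅙)*(-2)) = -(-22 - ⅓) = -1*(-67/3) = 67/3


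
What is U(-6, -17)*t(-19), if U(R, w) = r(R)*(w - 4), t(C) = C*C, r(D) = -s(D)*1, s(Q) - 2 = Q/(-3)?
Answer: 30324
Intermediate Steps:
s(Q) = 2 - Q/3 (s(Q) = 2 + Q/(-3) = 2 + Q*(-1/3) = 2 - Q/3)
r(D) = -2 + D/3 (r(D) = -(2 - D/3)*1 = (-2 + D/3)*1 = -2 + D/3)
t(C) = C**2
U(R, w) = (-4 + w)*(-2 + R/3) (U(R, w) = (-2 + R/3)*(w - 4) = (-2 + R/3)*(-4 + w) = (-4 + w)*(-2 + R/3))
U(-6, -17)*t(-19) = ((-6 - 6)*(-4 - 17)/3)*(-19)**2 = ((1/3)*(-12)*(-21))*361 = 84*361 = 30324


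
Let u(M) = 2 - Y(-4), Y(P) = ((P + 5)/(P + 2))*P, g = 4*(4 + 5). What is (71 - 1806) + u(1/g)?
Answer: -1735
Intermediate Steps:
g = 36 (g = 4*9 = 36)
Y(P) = P*(5 + P)/(2 + P) (Y(P) = ((5 + P)/(2 + P))*P = P*(5 + P)/(2 + P))
u(M) = 0 (u(M) = 2 - (-4)*(5 - 4)/(2 - 4) = 2 - (-4)/(-2) = 2 - (-4)*(-1)/2 = 2 - 1*2 = 2 - 2 = 0)
(71 - 1806) + u(1/g) = (71 - 1806) + 0 = -1735 + 0 = -1735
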